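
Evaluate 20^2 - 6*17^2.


x^2 - d*y^2
= 20^2 - 6*17^2
= 400 - 1734
= -1334

-1334


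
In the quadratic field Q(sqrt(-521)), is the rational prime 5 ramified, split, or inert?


K = Q(sqrt(-521)). Since d mod 4 = 3, disc(K) = -2084.
Check p | disc: -2084 mod 5 = 1.
p does not divide disc. Compute Legendre symbol (d/p):
4^((5-1)/2) mod 5 = 1
(d/p) = 1, so p splits: (p) = P*P' with e=1, f=1, g=2.
Therefore p is split.

split


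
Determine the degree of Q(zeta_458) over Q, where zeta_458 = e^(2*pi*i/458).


The degree equals Euler's totient phi(458).
458 = 2 * 229
phi(458) = 228

228


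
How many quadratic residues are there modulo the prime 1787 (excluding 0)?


For prime p, the number of non-zero quadratic residues is (p-1)/2.
= (1787-1)/2
= 893

893


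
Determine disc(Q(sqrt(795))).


For K = Q(sqrt(d)) with d squarefree: disc(K) = d if d = 1 mod 4, and disc(K) = 4d if d = 2 or 3 mod 4.
Here d = 795, and d mod 4 = 3.
d = 3 mod 4, not 1 (O_K = Z[sqrt(d)]), so disc(K) = 4d = 4 * (795) = 3180

3180


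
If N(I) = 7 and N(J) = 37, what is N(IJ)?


N(IJ) = N(I) * N(J)
= 7 * 37
= 259

259


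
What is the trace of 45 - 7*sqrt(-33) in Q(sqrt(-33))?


Tr(a + b*sqrt(d)) = (a + b*sqrt(d)) + (a - b*sqrt(d)) = 2a
= 2 * (45)
= 90

90


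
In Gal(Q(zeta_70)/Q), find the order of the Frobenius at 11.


The Frobenius at p in Gal(Q(zeta_n)/Q) = (Z/nZ)* is the class of p, so its order is ord_70(11), the smallest k >= 1 with 11^k = 1 mod 70.
n = 70 = 2 * 5 * 7, phi(70) = 24; the order divides phi(n).
Divisors of 24: 1, 2, 3, 4, 6, 8, 12, 24
Repeated squaring mod 70: 11^1 = 11, 11^2 = 51, 11^4 = 11, 11^8 = 51, 11^16 = 11
Test divisors in increasing order:
  k=1: 11^1 = 11 mod 70
  k=2: 11^2 = 51 mod 70
  k=3: 11^3 = 51 * 11 = 1 mod 70  <- first divisor giving 1
Order = 3

3


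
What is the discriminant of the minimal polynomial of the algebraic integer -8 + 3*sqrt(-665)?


The element -8 + 3*sqrt(-665) has minimal polynomial:
x^2 + 16*x + 6049
Discriminant = (16)^2 - 4*(6049)
= 256 - 24196
= -23940

-23940


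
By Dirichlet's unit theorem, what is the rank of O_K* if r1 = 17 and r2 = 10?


By Dirichlet's unit theorem:
rank = r1 + r2 - 1
= 17 + 10 - 1
= 26

26


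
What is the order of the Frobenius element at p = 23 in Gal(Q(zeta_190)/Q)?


The Frobenius at p in Gal(Q(zeta_n)/Q) = (Z/nZ)* is the class of p, so its order is ord_190(23), the smallest k >= 1 with 23^k = 1 mod 190.
n = 190 = 2 * 5 * 19, phi(190) = 72; the order divides phi(n).
Divisors of 72: 1, 2, 3, 4, 6, 8, 9, 12, 18, 24, 36, 72
Repeated squaring mod 190: 23^1 = 23, 23^2 = 149, 23^4 = 161, 23^8 = 81, 23^16 = 101, 23^32 = 131, 23^64 = 61
Test divisors in increasing order:
  k=1: 23^1 = 23 mod 190
  k=2: 23^2 = 149 mod 190
  k=3: 23^3 = 149 * 23 = 7 mod 190
  k=4: 23^4 = 161 mod 190
  k=6: 23^6 = 161 * 149 = 49 mod 190
  k=8: 23^8 = 81 mod 190
  k=9: 23^9 = 81 * 23 = 153 mod 190
  k=12: 23^12 = 81 * 161 = 121 mod 190
  k=18: 23^18 = 101 * 149 = 39 mod 190
  k=24: 23^24 = 101 * 81 = 11 mod 190
  k=36: 23^36 = 131 * 161 = 1 mod 190  <- first divisor giving 1
Order = 36

36


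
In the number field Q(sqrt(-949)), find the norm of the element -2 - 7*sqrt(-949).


N(a + b*sqrt(d)) = a^2 - d*b^2
= (-2)^2 - (-949)*(-7)^2
= 4 + 46501
= 46505

46505


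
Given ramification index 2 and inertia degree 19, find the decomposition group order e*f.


|D_P| = e * f
= 2 * 19
= 38

38


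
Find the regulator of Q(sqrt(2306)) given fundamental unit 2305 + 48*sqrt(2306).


epsilon = 2305 + 48*sqrt(2306)
= 4609.9998
R = ln(4609.9998)
= 8.4360

8.4360


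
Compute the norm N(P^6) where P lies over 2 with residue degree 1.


N(P^a) = p^(a*f)
= 2^(6*1)
= 2^6
= 64

64


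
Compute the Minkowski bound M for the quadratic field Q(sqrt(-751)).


d = -751, d mod 4 = 1, so disc(K) = d = -751; |disc(K)| = 751
Imaginary quadratic field, so n = 2, s = r2 = 1, r1 = 0
M = (n!/n^n) * (4/pi)^s * sqrt(|disc(K)|) = (2!/2^2) * (4/pi)^1 * sqrt(751)
= 0.5 * 1.273240 * 27.404379
= 17.4462

17.4462


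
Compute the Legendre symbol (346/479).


p = 479 is prime, so compute (346/479) with the reciprocity algorithm (Jacobi-symbol steps: pull out 2s via (2/n), flip via reciprocity, reduce):
  pull out 2: (2/479) = +1  (since 479 mod 8 = 7)
  reciprocity: (173/479) -> +(479/173)
  reduce: (133/173)
  reciprocity: (133/173) -> +(173/133)
  reduce: (40/133)
  pull out 2: (2/133) = -1  (since 133 mod 8 = 5)
  pull out 2: (2/133) = -1  (since 133 mod 8 = 5)
  pull out 2: (2/133) = -1  (since 133 mod 8 = 5)
  reciprocity: (5/133) -> +(133/5)
  reduce: (3/5)
  reciprocity: (3/5) -> +(5/3)
  reduce: (2/3)
  pull out 2: (2/3) = -1  (since 3 mod 8 = 3)
  (1/3) = 1
Product of signs = 1
(346/479) = 1

1


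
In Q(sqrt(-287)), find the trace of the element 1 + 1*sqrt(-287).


Tr(a + b*sqrt(d)) = (a + b*sqrt(d)) + (a - b*sqrt(d)) = 2a
= 2 * (1)
= 2

2


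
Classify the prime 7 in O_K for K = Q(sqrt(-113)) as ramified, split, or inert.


K = Q(sqrt(-113)). Since d mod 4 = 3, disc(K) = -452.
Check p | disc: -452 mod 7 = 3.
p does not divide disc. Compute Legendre symbol (d/p):
6^((7-1)/2) mod 7 = -1
(d/p) = -1, so p is inert: (p) stays prime with e=1, f=2, g=1.
Therefore p is inert.

inert


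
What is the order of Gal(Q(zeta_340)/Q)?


|Gal(Q(zeta_340)/Q)| = phi(340)
= 128

128


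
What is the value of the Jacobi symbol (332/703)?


Compute (332/703) via quadratic reciprocity:
  pull out 2: (2/703) = +1  (since 703 mod 8 = 7)
  pull out 2: (2/703) = +1  (since 703 mod 8 = 7)
  reciprocity: (83/703) -> -(703/83)
  reduce: (39/83)
  reciprocity: (39/83) -> -(83/39)
  reduce: (5/39)
  reciprocity: (5/39) -> +(39/5)
  reduce: (4/5)
  pull out 2: (2/5) = -1  (since 5 mod 8 = 5)
  pull out 2: (2/5) = -1  (since 5 mod 8 = 5)
  (1/5) = 1
Product of signs = 1

1


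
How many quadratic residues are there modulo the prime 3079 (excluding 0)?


For prime p, the number of non-zero quadratic residues is (p-1)/2.
= (3079-1)/2
= 1539

1539


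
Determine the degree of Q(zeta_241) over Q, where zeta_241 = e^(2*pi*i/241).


The degree equals Euler's totient phi(241).
241 = 241
phi(241) = 240

240


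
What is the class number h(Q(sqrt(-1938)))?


K = Q(sqrt(-1938)). d mod 4 = 2, so D = disc(K) = 4d = -7752
h(K) equals the number of primitive reduced positive-definite forms (a, b, c) = a*x^2 + b*x*y + c*y^2 with b^2 - 4ac = D,
where reduced means |b| <= a <= c, with b >= 0 whenever |b| = a or a = c, and primitive means gcd(a, b, c) = 1.
Reduced forces 3a^2 <= |D| = 7752, so 1 <= a <= 50; b must have the parity of D, and c = (b^2 - D)/(4a) must be an integer >= a.
Enumerate a = 1..50, b in [-a, a]:
  a=1: (1, 0, 1938)  [1]
  a=2: (2, 0, 969)  [1]
  a=3: (3, 0, 646)  [1]
  a=4..5: none
  a=6: (6, 0, 323)  [1]
  a=7: (7, -2, 277), (7, 2, 277)  [2]
  a=8..10: none
  a=11: (11, -6, 177), (11, 6, 177)  [2]
  a=12: none
  a=13: (13, -10, 151), (13, 10, 151)  [2]
  a=14: (14, -12, 141), (14, 12, 141)  [2]
  a=15..16: none
  a=17: (17, 0, 114)  [1]
  a=18: none
  a=19: (19, 0, 102)  [1]
  a=20: none
  a=21: (21, -12, 94), (21, 12, 94)  [2]
  a=22: (22, -16, 91), (22, 16, 91)  [2]
  a=23..25: none
  a=26: (26, -16, 77), (26, 16, 77)  [2]
  a=27..28: none
  a=29: (29, -22, 71), (29, 22, 71)  [2]
  a=30..32: none
  a=33: (33, -6, 59), (33, 6, 59)  [2]
  a=34: (34, 0, 57)  [1]
  a=35..37: none
  a=38: (38, 0, 51)  [1]
  a=39: (39, -36, 58), (39, 36, 58)  [2]
  a=40..41: none
  a=42: (42, -12, 47), (42, 12, 47)  [2]
  a=43: (43, -26, 49), (43, 26, 49)  [2]
  a=44..50: none
Total reduced forms: 1 + 1 + 1 + 1 + 2 + 2 + 2 + 2 + 1 + 1 + 2 + 2 + 2 + 2 + 2 + 1 + 1 + 2 + 2 + 2 = 32
h = 32

32


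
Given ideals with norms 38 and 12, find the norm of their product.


N(IJ) = N(I) * N(J)
= 38 * 12
= 456

456


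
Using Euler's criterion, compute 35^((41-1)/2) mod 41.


p = 41 is prime and the exponent is (p-1)/2 = 20, so by Euler's criterion 35^20 = (35/41) = +1 or -1 mod 41.
Compute by square-and-multiply:
  20 = 16 + 4 (binary 10100)
  Repeated squaring mod 41: 35^1 = 35, 35^2 = 36, 35^4 = 25, 35^8 = 10, 35^16 = 18
  35^20 = 35^16 * 35^4 = 18 * 25 mod 41
    18 * 25 = 450 = 40 mod 41
  35^20 = 40 mod 41
Result 40 = p - 1 = -1 mod 41: 35 is a quadratic non-residue mod 41. As a residue in [0, p-1] the value is 40.
35^20 mod 41 = 40

40


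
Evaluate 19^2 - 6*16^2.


x^2 - d*y^2
= 19^2 - 6*16^2
= 361 - 1536
= -1175

-1175


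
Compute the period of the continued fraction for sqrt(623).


Run the CF algorithm for sqrt(623).
a_0 = floor(sqrt(623)) = 24; set m_0=0, q_0=1.
Recurrence: m' = q*a - m,  q' = (d - m'^2)/q,  a' = floor((a_0 + m')/q').
  step 1: m=24, q=47, a=1
  step 2: m=23, q=2, a=23
  step 3: m=23, q=47, a=1
  step 4: m=24, q=1, a=48
a_4 = 2*a_0 = 48, so the period closes here.
sqrt(623) = [24; 1, 23, 1, 48]
Period length = 4

4


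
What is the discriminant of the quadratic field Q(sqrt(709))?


For K = Q(sqrt(d)) with d squarefree: disc(K) = d if d = 1 mod 4, and disc(K) = 4d if d = 2 or 3 mod 4.
Here d = 709, and d mod 4 = 1.
d = 1 mod 4 (O_K = Z[(1+sqrt(d))/2]), so disc(K) = d = 709

709


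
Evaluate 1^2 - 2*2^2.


x^2 - d*y^2
= 1^2 - 2*2^2
= 1 - 8
= -7

-7


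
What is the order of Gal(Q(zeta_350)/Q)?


|Gal(Q(zeta_350)/Q)| = phi(350)
= 120

120


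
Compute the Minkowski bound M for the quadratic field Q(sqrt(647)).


d = 647, d mod 4 = 3, so disc(K) = 4d = 2588; |disc(K)| = 2588
Real quadratic field, so n = 2, s = r2 = 0, r1 = 2
M = (n!/n^n) * (4/pi)^s * sqrt(|disc(K)|) = (2!/2^2) * (4/pi)^0 * sqrt(2588)
= 0.5 * 1.000000 * 50.872389
= 25.4362

25.4362


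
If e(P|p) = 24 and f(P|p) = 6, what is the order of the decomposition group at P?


|D_P| = e * f
= 24 * 6
= 144

144


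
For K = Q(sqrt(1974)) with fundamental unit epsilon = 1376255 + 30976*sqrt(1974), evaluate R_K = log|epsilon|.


epsilon = 1376255 + 30976*sqrt(1974)
= 2.7525e+06
R = ln(2.7525e+06)
= 14.8280

14.8280


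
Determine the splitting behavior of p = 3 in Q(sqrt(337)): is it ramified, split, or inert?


K = Q(sqrt(337)). Since d mod 4 = 1, disc(K) = 337.
Check p | disc: 337 mod 3 = 1.
p does not divide disc. Compute Legendre symbol (d/p):
1^((3-1)/2) mod 3 = 1
(d/p) = 1, so p splits: (p) = P*P' with e=1, f=1, g=2.
Therefore p is split.

split


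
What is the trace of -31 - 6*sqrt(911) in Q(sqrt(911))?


Tr(a + b*sqrt(d)) = (a + b*sqrt(d)) + (a - b*sqrt(d)) = 2a
= 2 * (-31)
= -62

-62


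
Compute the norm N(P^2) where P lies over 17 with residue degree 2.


N(P^a) = p^(a*f)
= 17^(2*2)
= 17^4
= 83521

83521


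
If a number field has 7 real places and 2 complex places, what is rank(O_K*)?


By Dirichlet's unit theorem:
rank = r1 + r2 - 1
= 7 + 2 - 1
= 8

8


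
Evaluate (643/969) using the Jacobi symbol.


Compute (643/969) via quadratic reciprocity:
  reciprocity: (643/969) -> +(969/643)
  reduce: (326/643)
  pull out 2: (2/643) = -1  (since 643 mod 8 = 3)
  reciprocity: (163/643) -> -(643/163)
  reduce: (154/163)
  pull out 2: (2/163) = -1  (since 163 mod 8 = 3)
  reciprocity: (77/163) -> +(163/77)
  reduce: (9/77)
  reciprocity: (9/77) -> +(77/9)
  reduce: (5/9)
  reciprocity: (5/9) -> +(9/5)
  reduce: (4/5)
  pull out 2: (2/5) = -1  (since 5 mod 8 = 5)
  pull out 2: (2/5) = -1  (since 5 mod 8 = 5)
  (1/5) = 1
Product of signs = -1

-1


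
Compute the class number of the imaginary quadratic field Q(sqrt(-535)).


K = Q(sqrt(-535)). d mod 4 = 1, so D = disc(K) = d = -535
h(K) equals the number of primitive reduced positive-definite forms (a, b, c) = a*x^2 + b*x*y + c*y^2 with b^2 - 4ac = D,
where reduced means |b| <= a <= c, with b >= 0 whenever |b| = a or a = c, and primitive means gcd(a, b, c) = 1.
Reduced forces 3a^2 <= |D| = 535, so 1 <= a <= 13; b must have the parity of D, and c = (b^2 - D)/(4a) must be an integer >= a.
Enumerate a = 1..13, b in [-a, a]:
  a=1: (1, 1, 134)  [1]
  a=2: (2, -1, 67), (2, 1, 67)  [2]
  a=3: none
  a=4: (4, -3, 34), (4, 3, 34)  [2]
  a=5: (5, 5, 28)  [1]
  a=6: none
  a=7: (7, -5, 20), (7, 5, 20)  [2]
  a=8: (8, -3, 17), (8, 3, 17)  [2]
  a=9: none
  a=10: (10, -5, 14), (10, 5, 14)  [2]
  a=11: (11, -9, 14), (11, 9, 14)  [2]
  a=12..13: none
Total reduced forms: 1 + 2 + 2 + 1 + 2 + 2 + 2 + 2 = 14
h = 14

14


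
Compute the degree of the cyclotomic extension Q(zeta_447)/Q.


The degree equals Euler's totient phi(447).
447 = 3 * 149
phi(447) = 296

296


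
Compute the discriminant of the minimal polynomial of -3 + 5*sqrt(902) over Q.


The element -3 + 5*sqrt(902) has minimal polynomial:
x^2 + 6*x - 22541
Discriminant = (6)^2 - 4*(-22541)
= 36 + 90164
= 90200

90200


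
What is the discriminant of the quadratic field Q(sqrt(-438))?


For K = Q(sqrt(d)) with d squarefree: disc(K) = d if d = 1 mod 4, and disc(K) = 4d if d = 2 or 3 mod 4.
Here d = -438, and d mod 4 = 2.
d = 2 mod 4, not 1 (O_K = Z[sqrt(d)]), so disc(K) = 4d = 4 * (-438) = -1752

-1752


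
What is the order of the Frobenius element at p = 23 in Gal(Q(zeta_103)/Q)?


The Frobenius at p in Gal(Q(zeta_n)/Q) = (Z/nZ)* is the class of p, so its order is ord_103(23), the smallest k >= 1 with 23^k = 1 mod 103.
n = 103 = 103, phi(103) = 102; the order divides phi(n).
Divisors of 102: 1, 2, 3, 6, 17, 34, 51, 102
Repeated squaring mod 103: 23^1 = 23, 23^2 = 14, 23^4 = 93, 23^8 = 100, 23^16 = 9, 23^32 = 81, 23^64 = 72
Test divisors in increasing order:
  k=1: 23^1 = 23 mod 103
  k=2: 23^2 = 14 mod 103
  k=3: 23^3 = 14 * 23 = 13 mod 103
  k=6: 23^6 = 93 * 14 = 66 mod 103
  k=17: 23^17 = 9 * 23 = 1 mod 103  <- first divisor giving 1
Order = 17

17


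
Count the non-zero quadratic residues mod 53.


For prime p, the number of non-zero quadratic residues is (p-1)/2.
= (53-1)/2
= 26

26


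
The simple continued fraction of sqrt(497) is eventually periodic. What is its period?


Run the CF algorithm for sqrt(497).
a_0 = floor(sqrt(497)) = 22; set m_0=0, q_0=1.
Recurrence: m' = q*a - m,  q' = (d - m'^2)/q,  a' = floor((a_0 + m')/q').
  step 1: m=22, q=13, a=3
  step 2: m=17, q=16, a=2
  step 3: m=15, q=17, a=2
  step 4: m=19, q=8, a=5
  step 5: m=21, q=7, a=6
  step 6: m=21, q=8, a=5
  step 7: m=19, q=17, a=2
  step 8: m=15, q=16, a=2
  step 9: m=17, q=13, a=3
  step 10: m=22, q=1, a=44
a_10 = 2*a_0 = 44, so the period closes here.
sqrt(497) = [22; 3, 2, 2, 5, 6, 5, 2, 2, 3, 44]
Period length = 10

10


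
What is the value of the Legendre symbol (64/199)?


p = 199 is prime, so compute (64/199) with the reciprocity algorithm (Jacobi-symbol steps: pull out 2s via (2/n), flip via reciprocity, reduce):
  pull out 2: (2/199) = +1  (since 199 mod 8 = 7)
  pull out 2: (2/199) = +1  (since 199 mod 8 = 7)
  pull out 2: (2/199) = +1  (since 199 mod 8 = 7)
  pull out 2: (2/199) = +1  (since 199 mod 8 = 7)
  pull out 2: (2/199) = +1  (since 199 mod 8 = 7)
  pull out 2: (2/199) = +1  (since 199 mod 8 = 7)
  (1/199) = 1
Product of signs = 1
(64/199) = 1

1


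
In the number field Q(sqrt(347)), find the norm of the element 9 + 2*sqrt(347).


N(a + b*sqrt(d)) = a^2 - d*b^2
= (9)^2 - (347)*(2)^2
= 81 - 1388
= -1307

-1307


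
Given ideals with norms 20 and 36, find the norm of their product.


N(IJ) = N(I) * N(J)
= 20 * 36
= 720

720


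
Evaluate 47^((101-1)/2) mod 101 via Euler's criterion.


p = 101 is prime and the exponent is (p-1)/2 = 50, so by Euler's criterion 47^50 = (47/101) = +1 or -1 mod 101.
Compute by square-and-multiply:
  50 = 32 + 16 + 2 (binary 110010)
  Repeated squaring mod 101: 47^1 = 47, 47^2 = 88, 47^4 = 68, 47^8 = 79, 47^16 = 80, 47^32 = 37
  47^50 = 47^32 * 47^16 * 47^2 = 37 * 80 * 88 mod 101
    37 * 80 = 2960 = 31 mod 101
    31 * 88 = 2728 = 1 mod 101
  47^50 = 1 mod 101
Result 1: 47 is a quadratic residue mod 101.
47^50 mod 101 = 1

1


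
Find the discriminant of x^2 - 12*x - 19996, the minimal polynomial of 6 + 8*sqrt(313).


The element 6 + 8*sqrt(313) has minimal polynomial:
x^2 - 12*x - 19996
Discriminant = (-12)^2 - 4*(-19996)
= 144 + 79984
= 80128

80128


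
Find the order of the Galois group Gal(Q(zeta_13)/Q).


|Gal(Q(zeta_13)/Q)| = phi(13)
= 12

12


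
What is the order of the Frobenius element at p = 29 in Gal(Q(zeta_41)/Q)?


The Frobenius at p in Gal(Q(zeta_n)/Q) = (Z/nZ)* is the class of p, so its order is ord_41(29), the smallest k >= 1 with 29^k = 1 mod 41.
n = 41 = 41, phi(41) = 40; the order divides phi(n).
Divisors of 40: 1, 2, 4, 5, 8, 10, 20, 40
Repeated squaring mod 41: 29^1 = 29, 29^2 = 21, 29^4 = 31, 29^8 = 18, 29^16 = 37, 29^32 = 16
Test divisors in increasing order:
  k=1: 29^1 = 29 mod 41
  k=2: 29^2 = 21 mod 41
  k=4: 29^4 = 31 mod 41
  k=5: 29^5 = 31 * 29 = 38 mod 41
  k=8: 29^8 = 18 mod 41
  k=10: 29^10 = 18 * 21 = 9 mod 41
  k=20: 29^20 = 37 * 31 = 40 mod 41
  k=40: 29^40 = 16 * 18 = 1 mod 41  <- first divisor giving 1
Order = 40

40


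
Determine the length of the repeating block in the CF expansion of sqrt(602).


Run the CF algorithm for sqrt(602).
a_0 = floor(sqrt(602)) = 24; set m_0=0, q_0=1.
Recurrence: m' = q*a - m,  q' = (d - m'^2)/q,  a' = floor((a_0 + m')/q').
  step 1: m=24, q=26, a=1
  step 2: m=2, q=23, a=1
  step 3: m=21, q=7, a=6
  step 4: m=21, q=23, a=1
  step 5: m=2, q=26, a=1
  step 6: m=24, q=1, a=48
a_6 = 2*a_0 = 48, so the period closes here.
sqrt(602) = [24; 1, 1, 6, 1, 1, 48]
Period length = 6

6


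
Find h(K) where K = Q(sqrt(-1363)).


K = Q(sqrt(-1363)). d mod 4 = 1, so D = disc(K) = d = -1363
h(K) equals the number of primitive reduced positive-definite forms (a, b, c) = a*x^2 + b*x*y + c*y^2 with b^2 - 4ac = D,
where reduced means |b| <= a <= c, with b >= 0 whenever |b| = a or a = c, and primitive means gcd(a, b, c) = 1.
Reduced forces 3a^2 <= |D| = 1363, so 1 <= a <= 21; b must have the parity of D, and c = (b^2 - D)/(4a) must be an integer >= a.
Enumerate a = 1..21, b in [-a, a]:
  a=1: (1, 1, 341)  [1]
  a=2..6: none
  a=7: (7, -3, 49), (7, 3, 49)  [2]
  a=8..10: none
  a=11: (11, -1, 31), (11, 1, 31)  [2]
  a=12..18: none
  a=19: (19, 9, 19)  [1]
  a=20..21: none
Total reduced forms: 1 + 2 + 2 + 1 = 6
h = 6

6


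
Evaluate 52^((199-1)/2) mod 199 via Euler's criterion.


p = 199 is prime and the exponent is (p-1)/2 = 99, so by Euler's criterion 52^99 = (52/199) = +1 or -1 mod 199.
Compute by square-and-multiply:
  99 = 64 + 32 + 2 + 1 (binary 1100011)
  Repeated squaring mod 199: 52^1 = 52, 52^2 = 117, 52^4 = 157, 52^8 = 172, 52^16 = 132, 52^32 = 111, 52^64 = 182
  52^99 = 52^64 * 52^32 * 52^2 * 52^1 = 182 * 111 * 117 * 52 mod 199
    182 * 111 = 20202 = 103 mod 199
    103 * 117 = 12051 = 111 mod 199
    111 * 52 = 5772 = 1 mod 199
  52^99 = 1 mod 199
Result 1: 52 is a quadratic residue mod 199.
52^99 mod 199 = 1

1


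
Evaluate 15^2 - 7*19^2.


x^2 - d*y^2
= 15^2 - 7*19^2
= 225 - 2527
= -2302

-2302


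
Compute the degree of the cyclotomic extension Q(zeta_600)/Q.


The degree equals Euler's totient phi(600).
600 = 2^3 * 3 * 5^2
phi(600) = 160

160


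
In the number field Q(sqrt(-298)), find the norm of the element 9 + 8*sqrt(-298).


N(a + b*sqrt(d)) = a^2 - d*b^2
= (9)^2 - (-298)*(8)^2
= 81 + 19072
= 19153

19153


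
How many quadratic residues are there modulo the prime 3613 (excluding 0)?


For prime p, the number of non-zero quadratic residues is (p-1)/2.
= (3613-1)/2
= 1806

1806


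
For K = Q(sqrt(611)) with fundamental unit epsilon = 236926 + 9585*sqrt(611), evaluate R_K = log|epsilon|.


epsilon = 236926 + 9585*sqrt(611)
= 473852.0000
R = ln(473852.0000)
= 13.0687

13.0687


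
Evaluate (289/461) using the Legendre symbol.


p = 461 is prime, so compute (289/461) with the reciprocity algorithm (Jacobi-symbol steps: pull out 2s via (2/n), flip via reciprocity, reduce):
  reciprocity: (289/461) -> +(461/289)
  reduce: (172/289)
  pull out 2: (2/289) = +1  (since 289 mod 8 = 1)
  pull out 2: (2/289) = +1  (since 289 mod 8 = 1)
  reciprocity: (43/289) -> +(289/43)
  reduce: (31/43)
  reciprocity: (31/43) -> -(43/31)
  reduce: (12/31)
  pull out 2: (2/31) = +1  (since 31 mod 8 = 7)
  pull out 2: (2/31) = +1  (since 31 mod 8 = 7)
  reciprocity: (3/31) -> -(31/3)
  reduce: (1/3)
  (1/3) = 1
Product of signs = 1
(289/461) = 1

1


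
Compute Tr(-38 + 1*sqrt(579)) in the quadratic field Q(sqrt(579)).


Tr(a + b*sqrt(d)) = (a + b*sqrt(d)) + (a - b*sqrt(d)) = 2a
= 2 * (-38)
= -76

-76


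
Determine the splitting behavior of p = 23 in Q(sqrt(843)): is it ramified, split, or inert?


K = Q(sqrt(843)). Since d mod 4 = 3, disc(K) = 3372.
Check p | disc: 3372 mod 23 = 14.
p does not divide disc. Compute Legendre symbol (d/p):
15^((23-1)/2) mod 23 = -1
(d/p) = -1, so p is inert: (p) stays prime with e=1, f=2, g=1.
Therefore p is inert.

inert


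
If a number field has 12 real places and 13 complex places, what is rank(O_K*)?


By Dirichlet's unit theorem:
rank = r1 + r2 - 1
= 12 + 13 - 1
= 24

24


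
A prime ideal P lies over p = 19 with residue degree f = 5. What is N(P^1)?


N(P^a) = p^(a*f)
= 19^(1*5)
= 19^5
= 2476099

2476099


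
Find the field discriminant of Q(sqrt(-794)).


For K = Q(sqrt(d)) with d squarefree: disc(K) = d if d = 1 mod 4, and disc(K) = 4d if d = 2 or 3 mod 4.
Here d = -794, and d mod 4 = 2.
d = 2 mod 4, not 1 (O_K = Z[sqrt(d)]), so disc(K) = 4d = 4 * (-794) = -3176

-3176


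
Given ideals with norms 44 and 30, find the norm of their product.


N(IJ) = N(I) * N(J)
= 44 * 30
= 1320

1320


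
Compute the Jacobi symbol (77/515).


Compute (77/515) via quadratic reciprocity:
  reciprocity: (77/515) -> +(515/77)
  reduce: (53/77)
  reciprocity: (53/77) -> +(77/53)
  reduce: (24/53)
  pull out 2: (2/53) = -1  (since 53 mod 8 = 5)
  pull out 2: (2/53) = -1  (since 53 mod 8 = 5)
  pull out 2: (2/53) = -1  (since 53 mod 8 = 5)
  reciprocity: (3/53) -> +(53/3)
  reduce: (2/3)
  pull out 2: (2/3) = -1  (since 3 mod 8 = 3)
  (1/3) = 1
Product of signs = 1

1


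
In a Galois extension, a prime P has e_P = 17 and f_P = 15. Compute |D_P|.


|D_P| = e * f
= 17 * 15
= 255

255


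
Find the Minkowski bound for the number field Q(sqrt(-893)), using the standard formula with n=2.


d = -893, d mod 4 = 3, so disc(K) = 4d = -3572; |disc(K)| = 3572
Imaginary quadratic field, so n = 2, s = r2 = 1, r1 = 0
M = (n!/n^n) * (4/pi)^s * sqrt(|disc(K)|) = (2!/2^2) * (4/pi)^1 * sqrt(3572)
= 0.5 * 1.273240 * 59.766211
= 38.0484

38.0484


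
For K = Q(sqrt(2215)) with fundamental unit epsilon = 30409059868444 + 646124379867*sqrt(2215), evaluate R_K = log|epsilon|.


epsilon = 30409059868444 + 646124379867*sqrt(2215)
= 6.0818e+13
R = ln(6.0818e+13)
= 31.7389

31.7389


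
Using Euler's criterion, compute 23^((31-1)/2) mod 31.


p = 31 is prime and the exponent is (p-1)/2 = 15, so by Euler's criterion 23^15 = (23/31) = +1 or -1 mod 31.
Compute by square-and-multiply:
  15 = 8 + 4 + 2 + 1 (binary 1111)
  Repeated squaring mod 31: 23^1 = 23, 23^2 = 2, 23^4 = 4, 23^8 = 16
  23^15 = 23^8 * 23^4 * 23^2 * 23^1 = 16 * 4 * 2 * 23 mod 31
    16 * 4 = 64 = 2 mod 31
    2 * 2 = 4 = 4 mod 31
    4 * 23 = 92 = 30 mod 31
  23^15 = 30 mod 31
Result 30 = p - 1 = -1 mod 31: 23 is a quadratic non-residue mod 31. As a residue in [0, p-1] the value is 30.
23^15 mod 31 = 30

30


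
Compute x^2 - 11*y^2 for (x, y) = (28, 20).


x^2 - d*y^2
= 28^2 - 11*20^2
= 784 - 4400
= -3616

-3616


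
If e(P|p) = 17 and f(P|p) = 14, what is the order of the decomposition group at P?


|D_P| = e * f
= 17 * 14
= 238

238


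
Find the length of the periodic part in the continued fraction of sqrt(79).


Run the CF algorithm for sqrt(79).
a_0 = floor(sqrt(79)) = 8; set m_0=0, q_0=1.
Recurrence: m' = q*a - m,  q' = (d - m'^2)/q,  a' = floor((a_0 + m')/q').
  step 1: m=8, q=15, a=1
  step 2: m=7, q=2, a=7
  step 3: m=7, q=15, a=1
  step 4: m=8, q=1, a=16
a_4 = 2*a_0 = 16, so the period closes here.
sqrt(79) = [8; 1, 7, 1, 16]
Period length = 4

4


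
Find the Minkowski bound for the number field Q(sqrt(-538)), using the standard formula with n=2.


d = -538, d mod 4 = 2, so disc(K) = 4d = -2152; |disc(K)| = 2152
Imaginary quadratic field, so n = 2, s = r2 = 1, r1 = 0
M = (n!/n^n) * (4/pi)^s * sqrt(|disc(K)|) = (2!/2^2) * (4/pi)^1 * sqrt(2152)
= 0.5 * 1.273240 * 46.389654
= 29.5326

29.5326


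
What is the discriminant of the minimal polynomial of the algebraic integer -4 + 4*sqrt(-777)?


The element -4 + 4*sqrt(-777) has minimal polynomial:
x^2 + 8*x + 12448
Discriminant = (8)^2 - 4*(12448)
= 64 - 49792
= -49728

-49728


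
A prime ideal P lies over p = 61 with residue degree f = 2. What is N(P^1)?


N(P^a) = p^(a*f)
= 61^(1*2)
= 61^2
= 3721

3721


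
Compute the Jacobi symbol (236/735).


Compute (236/735) via quadratic reciprocity:
  pull out 2: (2/735) = +1  (since 735 mod 8 = 7)
  pull out 2: (2/735) = +1  (since 735 mod 8 = 7)
  reciprocity: (59/735) -> -(735/59)
  reduce: (27/59)
  reciprocity: (27/59) -> -(59/27)
  reduce: (5/27)
  reciprocity: (5/27) -> +(27/5)
  reduce: (2/5)
  pull out 2: (2/5) = -1  (since 5 mod 8 = 5)
  (1/5) = 1
Product of signs = -1

-1


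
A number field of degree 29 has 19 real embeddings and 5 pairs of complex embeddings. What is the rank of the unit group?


By Dirichlet's unit theorem:
rank = r1 + r2 - 1
= 19 + 5 - 1
= 23

23


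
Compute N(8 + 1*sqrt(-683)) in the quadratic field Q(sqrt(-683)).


N(a + b*sqrt(d)) = a^2 - d*b^2
= (8)^2 - (-683)*(1)^2
= 64 + 683
= 747

747


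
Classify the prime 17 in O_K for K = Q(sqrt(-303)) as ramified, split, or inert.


K = Q(sqrt(-303)). Since d mod 4 = 1, disc(K) = -303.
Check p | disc: -303 mod 17 = 3.
p does not divide disc. Compute Legendre symbol (d/p):
3^((17-1)/2) mod 17 = -1
(d/p) = -1, so p is inert: (p) stays prime with e=1, f=2, g=1.
Therefore p is inert.

inert


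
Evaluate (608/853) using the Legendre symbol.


p = 853 is prime, so compute (608/853) with the reciprocity algorithm (Jacobi-symbol steps: pull out 2s via (2/n), flip via reciprocity, reduce):
  pull out 2: (2/853) = -1  (since 853 mod 8 = 5)
  pull out 2: (2/853) = -1  (since 853 mod 8 = 5)
  pull out 2: (2/853) = -1  (since 853 mod 8 = 5)
  pull out 2: (2/853) = -1  (since 853 mod 8 = 5)
  pull out 2: (2/853) = -1  (since 853 mod 8 = 5)
  reciprocity: (19/853) -> +(853/19)
  reduce: (17/19)
  reciprocity: (17/19) -> +(19/17)
  reduce: (2/17)
  pull out 2: (2/17) = +1  (since 17 mod 8 = 1)
  (1/17) = 1
Product of signs = -1
(608/853) = -1

-1


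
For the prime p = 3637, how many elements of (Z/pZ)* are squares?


For prime p, the number of non-zero quadratic residues is (p-1)/2.
= (3637-1)/2
= 1818

1818


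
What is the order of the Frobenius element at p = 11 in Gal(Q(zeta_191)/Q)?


The Frobenius at p in Gal(Q(zeta_n)/Q) = (Z/nZ)* is the class of p, so its order is ord_191(11), the smallest k >= 1 with 11^k = 1 mod 191.
n = 191 = 191, phi(191) = 190; the order divides phi(n).
Divisors of 190: 1, 2, 5, 10, 19, 38, 95, 190
Repeated squaring mod 191: 11^1 = 11, 11^2 = 121, 11^4 = 125, 11^8 = 154, 11^16 = 32, 11^32 = 69, 11^64 = 177, 11^128 = 5
Test divisors in increasing order:
  k=1: 11^1 = 11 mod 191
  k=2: 11^2 = 121 mod 191
  k=5: 11^5 = 125 * 11 = 38 mod 191
  k=10: 11^10 = 154 * 121 = 107 mod 191
  k=19: 11^19 = 32 * 121 * 11 = 190 mod 191
  k=38: 11^38 = 69 * 125 * 121 = 1 mod 191  <- first divisor giving 1
Order = 38

38


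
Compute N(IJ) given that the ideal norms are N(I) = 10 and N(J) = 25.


N(IJ) = N(I) * N(J)
= 10 * 25
= 250

250


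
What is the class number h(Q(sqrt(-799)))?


K = Q(sqrt(-799)). d mod 4 = 1, so D = disc(K) = d = -799
h(K) equals the number of primitive reduced positive-definite forms (a, b, c) = a*x^2 + b*x*y + c*y^2 with b^2 - 4ac = D,
where reduced means |b| <= a <= c, with b >= 0 whenever |b| = a or a = c, and primitive means gcd(a, b, c) = 1.
Reduced forces 3a^2 <= |D| = 799, so 1 <= a <= 16; b must have the parity of D, and c = (b^2 - D)/(4a) must be an integer >= a.
Enumerate a = 1..16, b in [-a, a]:
  a=1: (1, 1, 200)  [1]
  a=2: (2, -1, 100), (2, 1, 100)  [2]
  a=3: none
  a=4: (4, -1, 50), (4, 1, 50)  [2]
  a=5: (5, -1, 40), (5, 1, 40)  [2]
  a=6..7: none
  a=8: (8, -1, 25), (8, 1, 25)  [2]
  a=9: none
  a=10: (10, -9, 22), (10, -1, 20), (10, 1, 20), (10, 9, 22)  [4]
  a=11: (11, -9, 20), (11, 9, 20)  [2]
  a=12..15: none
  a=16: (16, 15, 16)  [1]
Total reduced forms: 1 + 2 + 2 + 2 + 2 + 4 + 2 + 1 = 16
h = 16

16


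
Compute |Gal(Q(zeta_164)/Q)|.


|Gal(Q(zeta_164)/Q)| = phi(164)
= 80

80


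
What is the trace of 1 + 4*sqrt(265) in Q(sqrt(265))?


Tr(a + b*sqrt(d)) = (a + b*sqrt(d)) + (a - b*sqrt(d)) = 2a
= 2 * (1)
= 2

2


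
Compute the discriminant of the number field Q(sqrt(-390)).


For K = Q(sqrt(d)) with d squarefree: disc(K) = d if d = 1 mod 4, and disc(K) = 4d if d = 2 or 3 mod 4.
Here d = -390, and d mod 4 = 2.
d = 2 mod 4, not 1 (O_K = Z[sqrt(d)]), so disc(K) = 4d = 4 * (-390) = -1560

-1560


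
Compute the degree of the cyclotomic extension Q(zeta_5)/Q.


The degree equals Euler's totient phi(5).
5 = 5
phi(5) = 4

4


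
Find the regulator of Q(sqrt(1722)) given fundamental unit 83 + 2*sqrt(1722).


epsilon = 83 + 2*sqrt(1722)
= 165.9940
R = ln(165.9940)
= 5.1120

5.1120


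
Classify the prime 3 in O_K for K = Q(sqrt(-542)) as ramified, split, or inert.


K = Q(sqrt(-542)). Since d mod 4 = 2, disc(K) = -2168.
Check p | disc: -2168 mod 3 = 1.
p does not divide disc. Compute Legendre symbol (d/p):
1^((3-1)/2) mod 3 = 1
(d/p) = 1, so p splits: (p) = P*P' with e=1, f=1, g=2.
Therefore p is split.

split


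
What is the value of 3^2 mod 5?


p = 5 is prime and the exponent is (p-1)/2 = 2, so by Euler's criterion 3^2 = (3/5) = +1 or -1 mod 5.
Compute by square-and-multiply:
  2 = 2 (binary 10)
  Repeated squaring mod 5: 3^1 = 3, 3^2 = 4
  3^2 = 4 mod 5
Result 4 = p - 1 = -1 mod 5: 3 is a quadratic non-residue mod 5. As a residue in [0, p-1] the value is 4.
3^2 mod 5 = 4

4


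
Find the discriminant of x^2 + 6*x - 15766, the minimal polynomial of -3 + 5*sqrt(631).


The element -3 + 5*sqrt(631) has minimal polynomial:
x^2 + 6*x - 15766
Discriminant = (6)^2 - 4*(-15766)
= 36 + 63064
= 63100

63100


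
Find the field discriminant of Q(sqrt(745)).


For K = Q(sqrt(d)) with d squarefree: disc(K) = d if d = 1 mod 4, and disc(K) = 4d if d = 2 or 3 mod 4.
Here d = 745, and d mod 4 = 1.
d = 1 mod 4 (O_K = Z[(1+sqrt(d))/2]), so disc(K) = d = 745

745


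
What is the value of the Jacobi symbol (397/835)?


Compute (397/835) via quadratic reciprocity:
  reciprocity: (397/835) -> +(835/397)
  reduce: (41/397)
  reciprocity: (41/397) -> +(397/41)
  reduce: (28/41)
  pull out 2: (2/41) = +1  (since 41 mod 8 = 1)
  pull out 2: (2/41) = +1  (since 41 mod 8 = 1)
  reciprocity: (7/41) -> +(41/7)
  reduce: (6/7)
  pull out 2: (2/7) = +1  (since 7 mod 8 = 7)
  reciprocity: (3/7) -> -(7/3)
  reduce: (1/3)
  (1/3) = 1
Product of signs = -1

-1


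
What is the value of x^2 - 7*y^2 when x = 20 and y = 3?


x^2 - d*y^2
= 20^2 - 7*3^2
= 400 - 63
= 337

337


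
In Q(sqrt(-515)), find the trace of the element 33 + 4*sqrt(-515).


Tr(a + b*sqrt(d)) = (a + b*sqrt(d)) + (a - b*sqrt(d)) = 2a
= 2 * (33)
= 66

66


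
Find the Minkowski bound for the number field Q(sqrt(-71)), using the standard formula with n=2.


d = -71, d mod 4 = 1, so disc(K) = d = -71; |disc(K)| = 71
Imaginary quadratic field, so n = 2, s = r2 = 1, r1 = 0
M = (n!/n^n) * (4/pi)^s * sqrt(|disc(K)|) = (2!/2^2) * (4/pi)^1 * sqrt(71)
= 0.5 * 1.273240 * 8.426150
= 5.3643

5.3643


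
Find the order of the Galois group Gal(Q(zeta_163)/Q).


|Gal(Q(zeta_163)/Q)| = phi(163)
= 162

162


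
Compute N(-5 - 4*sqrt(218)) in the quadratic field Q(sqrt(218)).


N(a + b*sqrt(d)) = a^2 - d*b^2
= (-5)^2 - (218)*(-4)^2
= 25 - 3488
= -3463

-3463


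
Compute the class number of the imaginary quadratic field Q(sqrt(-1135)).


K = Q(sqrt(-1135)). d mod 4 = 1, so D = disc(K) = d = -1135
h(K) equals the number of primitive reduced positive-definite forms (a, b, c) = a*x^2 + b*x*y + c*y^2 with b^2 - 4ac = D,
where reduced means |b| <= a <= c, with b >= 0 whenever |b| = a or a = c, and primitive means gcd(a, b, c) = 1.
Reduced forces 3a^2 <= |D| = 1135, so 1 <= a <= 19; b must have the parity of D, and c = (b^2 - D)/(4a) must be an integer >= a.
Enumerate a = 1..19, b in [-a, a]:
  a=1: (1, 1, 284)  [1]
  a=2: (2, -1, 142), (2, 1, 142)  [2]
  a=3: none
  a=4: (4, -1, 71), (4, 1, 71)  [2]
  a=5: (5, 5, 58)  [1]
  a=6..7: none
  a=8: (8, -7, 37), (8, 7, 37)  [2]
  a=9: none
  a=10: (10, -5, 29), (10, 5, 29)  [2]
  a=11: (11, -3, 26), (11, 3, 26)  [2]
  a=12: none
  a=13: (13, -3, 22), (13, 3, 22)  [2]
  a=14..15: none
  a=16: (16, -9, 19), (16, 9, 19)  [2]
  a=17: (17, -15, 20), (17, 15, 20)  [2]
  a=18..19: none
Total reduced forms: 1 + 2 + 2 + 1 + 2 + 2 + 2 + 2 + 2 + 2 = 18
h = 18

18


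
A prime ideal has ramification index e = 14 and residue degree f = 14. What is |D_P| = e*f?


|D_P| = e * f
= 14 * 14
= 196

196


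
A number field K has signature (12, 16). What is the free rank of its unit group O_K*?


By Dirichlet's unit theorem:
rank = r1 + r2 - 1
= 12 + 16 - 1
= 27

27


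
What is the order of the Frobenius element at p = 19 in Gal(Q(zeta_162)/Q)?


The Frobenius at p in Gal(Q(zeta_n)/Q) = (Z/nZ)* is the class of p, so its order is ord_162(19), the smallest k >= 1 with 19^k = 1 mod 162.
n = 162 = 2 * 3^4, phi(162) = 54; the order divides phi(n).
Divisors of 54: 1, 2, 3, 6, 9, 18, 27, 54
Repeated squaring mod 162: 19^1 = 19, 19^2 = 37, 19^4 = 73, 19^8 = 145, 19^16 = 127, 19^32 = 91
Test divisors in increasing order:
  k=1: 19^1 = 19 mod 162
  k=2: 19^2 = 37 mod 162
  k=3: 19^3 = 37 * 19 = 55 mod 162
  k=6: 19^6 = 73 * 37 = 109 mod 162
  k=9: 19^9 = 145 * 19 = 1 mod 162  <- first divisor giving 1
Order = 9

9


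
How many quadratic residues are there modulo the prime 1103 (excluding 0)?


For prime p, the number of non-zero quadratic residues is (p-1)/2.
= (1103-1)/2
= 551

551


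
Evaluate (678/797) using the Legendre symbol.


p = 797 is prime, so compute (678/797) with the reciprocity algorithm (Jacobi-symbol steps: pull out 2s via (2/n), flip via reciprocity, reduce):
  pull out 2: (2/797) = -1  (since 797 mod 8 = 5)
  reciprocity: (339/797) -> +(797/339)
  reduce: (119/339)
  reciprocity: (119/339) -> -(339/119)
  reduce: (101/119)
  reciprocity: (101/119) -> +(119/101)
  reduce: (18/101)
  pull out 2: (2/101) = -1  (since 101 mod 8 = 5)
  reciprocity: (9/101) -> +(101/9)
  reduce: (2/9)
  pull out 2: (2/9) = +1  (since 9 mod 8 = 1)
  (1/9) = 1
Product of signs = -1
(678/797) = -1

-1


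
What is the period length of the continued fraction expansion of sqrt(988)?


Run the CF algorithm for sqrt(988).
a_0 = floor(sqrt(988)) = 31; set m_0=0, q_0=1.
Recurrence: m' = q*a - m,  q' = (d - m'^2)/q,  a' = floor((a_0 + m')/q').
  step 1: m=31, q=27, a=2
  step 2: m=23, q=17, a=3
  step 3: m=28, q=12, a=4
  step 4: m=20, q=49, a=1
  step 5: m=29, q=3, a=20
  step 6: m=31, q=9, a=6
  step 7: m=23, q=51, a=1
  step 8: m=28, q=4, a=14
  step 9: m=28, q=51, a=1
  step 10: m=23, q=9, a=6
  step 11: m=31, q=3, a=20
  step 12: m=29, q=49, a=1
  step 13: m=20, q=12, a=4
  step 14: m=28, q=17, a=3
  step 15: m=23, q=27, a=2
  step 16: m=31, q=1, a=62
a_16 = 2*a_0 = 62, so the period closes here.
sqrt(988) = [31; 2, 3, 4, 1, 20, 6, 1, 14, 1, 6, 20, 1, 4, 3, 2, 62]
Period length = 16

16


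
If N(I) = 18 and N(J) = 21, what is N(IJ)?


N(IJ) = N(I) * N(J)
= 18 * 21
= 378

378


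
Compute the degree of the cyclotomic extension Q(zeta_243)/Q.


The degree equals Euler's totient phi(243).
243 = 3^5
phi(243) = 162

162


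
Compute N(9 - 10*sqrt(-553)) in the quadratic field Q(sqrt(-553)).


N(a + b*sqrt(d)) = a^2 - d*b^2
= (9)^2 - (-553)*(-10)^2
= 81 + 55300
= 55381

55381


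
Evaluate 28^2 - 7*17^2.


x^2 - d*y^2
= 28^2 - 7*17^2
= 784 - 2023
= -1239

-1239


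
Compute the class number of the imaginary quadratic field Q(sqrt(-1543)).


K = Q(sqrt(-1543)). d mod 4 = 1, so D = disc(K) = d = -1543
h(K) equals the number of primitive reduced positive-definite forms (a, b, c) = a*x^2 + b*x*y + c*y^2 with b^2 - 4ac = D,
where reduced means |b| <= a <= c, with b >= 0 whenever |b| = a or a = c, and primitive means gcd(a, b, c) = 1.
Reduced forces 3a^2 <= |D| = 1543, so 1 <= a <= 22; b must have the parity of D, and c = (b^2 - D)/(4a) must be an integer >= a.
Enumerate a = 1..22, b in [-a, a]:
  a=1: (1, 1, 386)  [1]
  a=2: (2, -1, 193), (2, 1, 193)  [2]
  a=3: none
  a=4: (4, -3, 97), (4, 3, 97)  [2]
  a=5..6: none
  a=7: (7, -5, 56), (7, 5, 56)  [2]
  a=8: (8, -5, 49), (8, 5, 49)  [2]
  a=9..12: none
  a=13: (13, -11, 32), (13, 11, 32)  [2]
  a=14: (14, -9, 29), (14, -5, 28), (14, 5, 28), (14, 9, 29)  [4]
  a=15: none
  a=16: (16, -11, 26), (16, 11, 26)  [2]
  a=17: (17, -15, 26), (17, 15, 26)  [2]
  a=18..22: none
Total reduced forms: 1 + 2 + 2 + 2 + 2 + 2 + 4 + 2 + 2 = 19
h = 19

19


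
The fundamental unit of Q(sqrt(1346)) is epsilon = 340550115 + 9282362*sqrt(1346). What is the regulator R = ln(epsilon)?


epsilon = 340550115 + 9282362*sqrt(1346)
= 6.8110e+08
R = ln(6.8110e+08)
= 20.3392

20.3392


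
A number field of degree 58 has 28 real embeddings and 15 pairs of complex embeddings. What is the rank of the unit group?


By Dirichlet's unit theorem:
rank = r1 + r2 - 1
= 28 + 15 - 1
= 42

42


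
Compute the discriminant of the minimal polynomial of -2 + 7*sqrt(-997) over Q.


The element -2 + 7*sqrt(-997) has minimal polynomial:
x^2 + 4*x + 48857
Discriminant = (4)^2 - 4*(48857)
= 16 - 195428
= -195412

-195412


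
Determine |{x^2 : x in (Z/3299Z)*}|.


For prime p, the number of non-zero quadratic residues is (p-1)/2.
= (3299-1)/2
= 1649

1649


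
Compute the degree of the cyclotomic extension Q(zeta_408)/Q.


The degree equals Euler's totient phi(408).
408 = 2^3 * 3 * 17
phi(408) = 128

128


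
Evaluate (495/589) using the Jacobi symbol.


Compute (495/589) via quadratic reciprocity:
  reciprocity: (495/589) -> +(589/495)
  reduce: (94/495)
  pull out 2: (2/495) = +1  (since 495 mod 8 = 7)
  reciprocity: (47/495) -> -(495/47)
  reduce: (25/47)
  reciprocity: (25/47) -> +(47/25)
  reduce: (22/25)
  pull out 2: (2/25) = +1  (since 25 mod 8 = 1)
  reciprocity: (11/25) -> +(25/11)
  reduce: (3/11)
  reciprocity: (3/11) -> -(11/3)
  reduce: (2/3)
  pull out 2: (2/3) = -1  (since 3 mod 8 = 3)
  (1/3) = 1
Product of signs = -1

-1


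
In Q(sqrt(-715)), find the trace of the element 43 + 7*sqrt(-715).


Tr(a + b*sqrt(d)) = (a + b*sqrt(d)) + (a - b*sqrt(d)) = 2a
= 2 * (43)
= 86

86


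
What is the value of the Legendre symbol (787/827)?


p = 827 is prime, so compute (787/827) with the reciprocity algorithm (Jacobi-symbol steps: pull out 2s via (2/n), flip via reciprocity, reduce):
  reciprocity: (787/827) -> -(827/787)
  reduce: (40/787)
  pull out 2: (2/787) = -1  (since 787 mod 8 = 3)
  pull out 2: (2/787) = -1  (since 787 mod 8 = 3)
  pull out 2: (2/787) = -1  (since 787 mod 8 = 3)
  reciprocity: (5/787) -> +(787/5)
  reduce: (2/5)
  pull out 2: (2/5) = -1  (since 5 mod 8 = 5)
  (1/5) = 1
Product of signs = -1
(787/827) = -1

-1


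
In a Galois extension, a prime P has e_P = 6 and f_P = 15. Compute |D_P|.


|D_P| = e * f
= 6 * 15
= 90

90


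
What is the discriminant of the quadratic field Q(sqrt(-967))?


For K = Q(sqrt(d)) with d squarefree: disc(K) = d if d = 1 mod 4, and disc(K) = 4d if d = 2 or 3 mod 4.
Here d = -967, and d mod 4 = 1.
d = 1 mod 4 (O_K = Z[(1+sqrt(d))/2]), so disc(K) = d = -967

-967


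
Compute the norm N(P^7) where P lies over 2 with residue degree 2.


N(P^a) = p^(a*f)
= 2^(7*2)
= 2^14
= 16384

16384


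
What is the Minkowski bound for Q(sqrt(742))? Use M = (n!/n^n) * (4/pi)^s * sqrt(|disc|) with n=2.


d = 742, d mod 4 = 2, so disc(K) = 4d = 2968; |disc(K)| = 2968
Real quadratic field, so n = 2, s = r2 = 0, r1 = 2
M = (n!/n^n) * (4/pi)^s * sqrt(|disc(K)|) = (2!/2^2) * (4/pi)^0 * sqrt(2968)
= 0.5 * 1.000000 * 54.479354
= 27.2397

27.2397
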